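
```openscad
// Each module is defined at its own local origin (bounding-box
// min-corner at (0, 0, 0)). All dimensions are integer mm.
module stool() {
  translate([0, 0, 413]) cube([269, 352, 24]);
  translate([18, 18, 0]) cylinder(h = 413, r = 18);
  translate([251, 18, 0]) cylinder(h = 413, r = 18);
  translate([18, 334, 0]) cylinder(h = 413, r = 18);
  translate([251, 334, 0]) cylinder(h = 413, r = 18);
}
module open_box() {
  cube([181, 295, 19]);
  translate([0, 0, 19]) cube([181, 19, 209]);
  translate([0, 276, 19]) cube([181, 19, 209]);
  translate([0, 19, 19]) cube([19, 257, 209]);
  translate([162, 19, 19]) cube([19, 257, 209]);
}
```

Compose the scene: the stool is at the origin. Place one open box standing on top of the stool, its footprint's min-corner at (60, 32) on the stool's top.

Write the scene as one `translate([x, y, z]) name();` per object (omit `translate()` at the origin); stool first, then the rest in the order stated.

stool();
translate([60, 32, 437]) open_box();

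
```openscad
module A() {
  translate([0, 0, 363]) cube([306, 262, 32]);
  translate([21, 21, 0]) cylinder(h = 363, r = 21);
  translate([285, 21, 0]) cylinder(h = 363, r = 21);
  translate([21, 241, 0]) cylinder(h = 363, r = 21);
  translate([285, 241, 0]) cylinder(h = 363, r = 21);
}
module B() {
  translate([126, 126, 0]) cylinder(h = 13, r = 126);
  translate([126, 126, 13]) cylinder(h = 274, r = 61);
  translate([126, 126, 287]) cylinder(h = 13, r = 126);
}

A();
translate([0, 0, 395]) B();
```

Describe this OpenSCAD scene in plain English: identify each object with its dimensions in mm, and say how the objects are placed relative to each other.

A is a four-legged stool. The seat is a 306×262×32 mm slab whose top surface is at z = 395 mm; four round legs, each 42 mm in diameter, run from the floor (z = 0) to the underside of the seat, each leg's axis is inset half a diameter from the nearest pair of seat edges (so the leg's bounding box is flush with the corner).

B is a spool: two coaxial disc flanges of radius 126 mm and thickness 13 mm, joined by a core cylinder of radius 61 mm and height 274 mm. The lower flange rests on z = 0 and the three cylinders share a vertical axis.

The spool is on top of the stool.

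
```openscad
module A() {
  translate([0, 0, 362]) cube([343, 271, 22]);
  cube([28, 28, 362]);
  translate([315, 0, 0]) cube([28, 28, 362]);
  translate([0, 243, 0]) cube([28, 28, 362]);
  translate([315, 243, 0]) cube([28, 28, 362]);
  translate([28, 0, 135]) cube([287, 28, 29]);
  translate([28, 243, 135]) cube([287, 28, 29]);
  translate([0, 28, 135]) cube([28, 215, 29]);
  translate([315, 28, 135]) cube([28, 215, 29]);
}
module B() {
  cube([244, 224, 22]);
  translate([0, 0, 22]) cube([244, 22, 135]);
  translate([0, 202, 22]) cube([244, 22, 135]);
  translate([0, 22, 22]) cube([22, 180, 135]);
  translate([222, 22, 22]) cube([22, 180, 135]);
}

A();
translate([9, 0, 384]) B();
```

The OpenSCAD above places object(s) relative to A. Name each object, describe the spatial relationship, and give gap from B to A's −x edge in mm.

A is a stool. B is an open box. The open box is on top of the stool. The gap from the open box to the stool's −x edge is 9 mm.

The open box's min-x is at 9; the stool's min-x is 0; gap = 9 mm.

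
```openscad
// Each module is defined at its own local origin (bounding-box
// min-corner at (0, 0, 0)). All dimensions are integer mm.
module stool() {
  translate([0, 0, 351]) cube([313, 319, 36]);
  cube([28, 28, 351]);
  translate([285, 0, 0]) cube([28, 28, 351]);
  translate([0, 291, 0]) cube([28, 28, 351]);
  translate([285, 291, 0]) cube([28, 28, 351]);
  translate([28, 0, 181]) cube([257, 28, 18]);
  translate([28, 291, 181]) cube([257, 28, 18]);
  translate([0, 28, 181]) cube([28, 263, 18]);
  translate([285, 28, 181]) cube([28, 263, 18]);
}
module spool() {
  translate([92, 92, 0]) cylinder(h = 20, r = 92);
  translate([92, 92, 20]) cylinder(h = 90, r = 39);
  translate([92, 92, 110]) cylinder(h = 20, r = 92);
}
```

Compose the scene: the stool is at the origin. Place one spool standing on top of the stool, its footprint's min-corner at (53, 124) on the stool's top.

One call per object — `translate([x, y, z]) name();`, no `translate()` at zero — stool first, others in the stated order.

stool();
translate([53, 124, 387]) spool();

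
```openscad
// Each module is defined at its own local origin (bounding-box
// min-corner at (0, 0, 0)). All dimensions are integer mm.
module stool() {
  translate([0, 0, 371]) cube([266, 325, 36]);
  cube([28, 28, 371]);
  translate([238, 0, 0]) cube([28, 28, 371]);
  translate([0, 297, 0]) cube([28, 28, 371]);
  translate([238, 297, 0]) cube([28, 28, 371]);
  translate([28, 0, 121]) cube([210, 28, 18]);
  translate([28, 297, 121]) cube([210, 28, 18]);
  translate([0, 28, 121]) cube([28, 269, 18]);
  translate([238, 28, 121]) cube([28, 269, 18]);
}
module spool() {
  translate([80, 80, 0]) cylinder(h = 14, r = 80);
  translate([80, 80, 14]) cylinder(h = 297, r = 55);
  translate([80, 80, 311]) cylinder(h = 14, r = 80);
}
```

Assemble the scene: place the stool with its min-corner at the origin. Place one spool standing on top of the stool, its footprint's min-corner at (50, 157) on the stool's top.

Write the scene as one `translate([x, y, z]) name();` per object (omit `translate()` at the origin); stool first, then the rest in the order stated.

stool();
translate([50, 157, 407]) spool();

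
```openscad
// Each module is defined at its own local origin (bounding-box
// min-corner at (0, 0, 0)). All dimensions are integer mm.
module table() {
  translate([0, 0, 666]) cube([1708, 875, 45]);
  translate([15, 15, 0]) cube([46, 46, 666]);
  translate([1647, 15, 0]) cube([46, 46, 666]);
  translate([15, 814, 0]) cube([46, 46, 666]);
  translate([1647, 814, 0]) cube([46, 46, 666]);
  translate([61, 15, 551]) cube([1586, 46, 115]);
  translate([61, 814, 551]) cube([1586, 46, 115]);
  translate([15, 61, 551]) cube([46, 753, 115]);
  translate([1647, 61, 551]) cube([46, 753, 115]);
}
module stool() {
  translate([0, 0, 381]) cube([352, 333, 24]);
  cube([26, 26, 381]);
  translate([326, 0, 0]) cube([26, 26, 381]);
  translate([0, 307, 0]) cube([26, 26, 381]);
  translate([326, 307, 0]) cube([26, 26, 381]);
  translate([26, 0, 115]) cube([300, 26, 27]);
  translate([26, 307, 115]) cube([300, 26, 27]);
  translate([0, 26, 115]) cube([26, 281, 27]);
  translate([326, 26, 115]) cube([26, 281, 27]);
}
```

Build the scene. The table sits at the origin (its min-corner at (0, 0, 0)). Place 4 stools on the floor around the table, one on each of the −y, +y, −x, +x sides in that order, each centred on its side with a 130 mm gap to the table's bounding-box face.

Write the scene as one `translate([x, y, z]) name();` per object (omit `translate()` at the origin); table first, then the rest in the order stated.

table();
translate([678, -463, 0]) stool();
translate([678, 1005, 0]) stool();
translate([-482, 271, 0]) stool();
translate([1838, 271, 0]) stool();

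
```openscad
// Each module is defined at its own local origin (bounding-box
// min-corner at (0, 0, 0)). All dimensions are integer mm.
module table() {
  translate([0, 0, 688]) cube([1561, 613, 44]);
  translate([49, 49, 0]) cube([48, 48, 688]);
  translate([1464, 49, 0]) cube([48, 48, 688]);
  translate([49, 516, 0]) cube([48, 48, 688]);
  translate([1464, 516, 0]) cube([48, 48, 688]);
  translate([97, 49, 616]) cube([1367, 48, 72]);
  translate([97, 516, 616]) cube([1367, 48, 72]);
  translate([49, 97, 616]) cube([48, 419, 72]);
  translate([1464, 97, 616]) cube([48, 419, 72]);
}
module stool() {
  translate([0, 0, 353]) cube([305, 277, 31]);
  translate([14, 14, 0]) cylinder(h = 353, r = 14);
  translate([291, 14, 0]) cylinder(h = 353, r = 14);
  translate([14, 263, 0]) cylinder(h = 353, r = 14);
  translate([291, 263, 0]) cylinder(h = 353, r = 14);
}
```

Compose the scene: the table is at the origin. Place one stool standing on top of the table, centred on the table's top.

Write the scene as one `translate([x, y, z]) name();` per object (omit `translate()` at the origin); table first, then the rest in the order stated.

table();
translate([628, 168, 732]) stool();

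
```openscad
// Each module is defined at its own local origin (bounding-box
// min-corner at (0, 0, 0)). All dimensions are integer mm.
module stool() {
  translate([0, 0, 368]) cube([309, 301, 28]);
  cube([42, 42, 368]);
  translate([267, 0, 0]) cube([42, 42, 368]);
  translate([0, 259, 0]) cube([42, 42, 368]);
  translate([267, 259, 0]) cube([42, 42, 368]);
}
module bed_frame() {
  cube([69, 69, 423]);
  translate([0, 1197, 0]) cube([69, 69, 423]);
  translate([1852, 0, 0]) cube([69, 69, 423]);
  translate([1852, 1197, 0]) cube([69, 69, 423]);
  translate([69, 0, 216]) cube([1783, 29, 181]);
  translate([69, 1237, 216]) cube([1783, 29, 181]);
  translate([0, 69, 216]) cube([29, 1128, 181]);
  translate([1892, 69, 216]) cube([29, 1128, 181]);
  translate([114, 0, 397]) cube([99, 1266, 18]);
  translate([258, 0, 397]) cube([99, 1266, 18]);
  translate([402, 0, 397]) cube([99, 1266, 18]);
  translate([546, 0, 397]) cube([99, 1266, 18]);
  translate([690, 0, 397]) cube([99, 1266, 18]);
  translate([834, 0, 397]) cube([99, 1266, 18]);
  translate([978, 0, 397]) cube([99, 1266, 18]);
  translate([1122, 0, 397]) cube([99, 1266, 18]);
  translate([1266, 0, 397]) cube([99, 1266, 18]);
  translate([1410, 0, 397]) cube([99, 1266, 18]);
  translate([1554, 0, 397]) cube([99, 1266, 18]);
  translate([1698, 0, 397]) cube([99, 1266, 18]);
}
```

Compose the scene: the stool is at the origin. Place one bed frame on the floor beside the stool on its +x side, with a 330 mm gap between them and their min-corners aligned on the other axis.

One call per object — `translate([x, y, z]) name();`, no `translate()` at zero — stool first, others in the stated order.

stool();
translate([639, 0, 0]) bed_frame();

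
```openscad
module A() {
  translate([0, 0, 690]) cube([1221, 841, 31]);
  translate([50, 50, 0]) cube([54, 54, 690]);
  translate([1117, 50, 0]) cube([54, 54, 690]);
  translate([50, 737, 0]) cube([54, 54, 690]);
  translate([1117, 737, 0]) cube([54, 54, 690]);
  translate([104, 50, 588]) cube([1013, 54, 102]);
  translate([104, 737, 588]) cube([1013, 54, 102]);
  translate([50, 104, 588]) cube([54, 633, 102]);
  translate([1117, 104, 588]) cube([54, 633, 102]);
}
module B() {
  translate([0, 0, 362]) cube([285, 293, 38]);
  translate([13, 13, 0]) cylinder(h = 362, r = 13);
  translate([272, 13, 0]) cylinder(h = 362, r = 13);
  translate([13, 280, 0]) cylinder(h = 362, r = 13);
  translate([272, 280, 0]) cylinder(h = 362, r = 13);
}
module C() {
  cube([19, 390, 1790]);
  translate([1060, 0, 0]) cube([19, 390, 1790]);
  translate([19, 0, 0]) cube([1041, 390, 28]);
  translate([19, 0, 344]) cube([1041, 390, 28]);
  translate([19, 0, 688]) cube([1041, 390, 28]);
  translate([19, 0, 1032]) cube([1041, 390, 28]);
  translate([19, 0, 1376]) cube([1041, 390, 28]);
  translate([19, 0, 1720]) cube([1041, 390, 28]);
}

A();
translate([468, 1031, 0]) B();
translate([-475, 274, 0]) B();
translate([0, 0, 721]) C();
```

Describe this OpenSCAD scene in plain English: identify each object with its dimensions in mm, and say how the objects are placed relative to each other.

A is a table: top 1221 mm (x) × 841 mm (y), 31 mm thick, upper face at z = 721 mm, on four 54×54 mm square legs, each inset 50 mm from the nearest pair of top edges, running from z = 0 to the bottom of the top. Four apron rails, 54 mm thick and 102 mm tall, run between adjacent legs with their top edges flush with the underside of the top and their outer faces flush with the legs' outer faces.

B is a simple wooden stool: a rectangular seat 285 mm (x) by 293 mm (y), 38 mm thick, top face at z = 400 mm, on four round legs, each 26 mm in diameter. The legs rest on z = 0, each leg's axis is inset half a diameter from the nearest pair of seat edges (so the leg's bounding box is flush with the corner).

C is an open bookshelf. Two side panels, each 19 mm thick, 390 mm deep and 1790 mm tall, stand 1079 mm apart (outside-to-outside). Between them sit 6 shelves, each 28 mm thick and 390 mm deep, spanning the full gap between the sides. The bottom shelf rests on the floor (its underside at z = 0) and the clear gap between one shelf's top and the next shelf's underside is 316 mm.

Two stools sit around the table at the +y, −x sides. The bookshelf is on top of the table.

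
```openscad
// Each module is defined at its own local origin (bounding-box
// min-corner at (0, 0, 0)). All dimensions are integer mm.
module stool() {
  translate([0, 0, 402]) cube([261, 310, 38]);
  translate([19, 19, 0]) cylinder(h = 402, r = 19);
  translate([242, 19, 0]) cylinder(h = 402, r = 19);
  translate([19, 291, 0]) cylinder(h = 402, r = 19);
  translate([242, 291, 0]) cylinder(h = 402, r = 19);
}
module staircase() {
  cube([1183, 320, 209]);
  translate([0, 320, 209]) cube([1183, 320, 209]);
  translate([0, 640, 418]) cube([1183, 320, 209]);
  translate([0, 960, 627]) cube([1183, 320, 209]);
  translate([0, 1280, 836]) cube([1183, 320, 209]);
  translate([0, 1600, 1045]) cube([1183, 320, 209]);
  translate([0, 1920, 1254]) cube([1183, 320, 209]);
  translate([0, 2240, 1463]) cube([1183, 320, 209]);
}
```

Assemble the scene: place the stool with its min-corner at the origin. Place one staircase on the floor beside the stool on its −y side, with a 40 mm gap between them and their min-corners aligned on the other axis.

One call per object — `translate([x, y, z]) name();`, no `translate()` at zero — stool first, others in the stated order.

stool();
translate([0, -2600, 0]) staircase();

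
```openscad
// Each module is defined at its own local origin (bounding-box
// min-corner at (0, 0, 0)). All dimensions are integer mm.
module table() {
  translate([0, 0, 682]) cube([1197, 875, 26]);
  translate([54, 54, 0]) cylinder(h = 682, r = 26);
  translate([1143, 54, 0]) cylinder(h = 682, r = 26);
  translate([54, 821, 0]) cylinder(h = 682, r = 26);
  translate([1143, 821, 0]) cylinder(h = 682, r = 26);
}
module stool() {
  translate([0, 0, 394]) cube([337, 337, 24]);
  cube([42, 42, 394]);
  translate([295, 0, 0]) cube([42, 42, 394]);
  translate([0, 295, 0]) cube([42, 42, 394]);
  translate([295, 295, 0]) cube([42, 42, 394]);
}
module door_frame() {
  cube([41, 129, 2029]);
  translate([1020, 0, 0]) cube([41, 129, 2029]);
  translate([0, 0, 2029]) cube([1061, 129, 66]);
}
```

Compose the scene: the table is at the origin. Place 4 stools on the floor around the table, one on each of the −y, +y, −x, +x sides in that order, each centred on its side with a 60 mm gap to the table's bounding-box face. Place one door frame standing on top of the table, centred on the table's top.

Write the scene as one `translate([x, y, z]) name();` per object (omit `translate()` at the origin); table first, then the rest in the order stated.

table();
translate([430, -397, 0]) stool();
translate([430, 935, 0]) stool();
translate([-397, 269, 0]) stool();
translate([1257, 269, 0]) stool();
translate([68, 373, 708]) door_frame();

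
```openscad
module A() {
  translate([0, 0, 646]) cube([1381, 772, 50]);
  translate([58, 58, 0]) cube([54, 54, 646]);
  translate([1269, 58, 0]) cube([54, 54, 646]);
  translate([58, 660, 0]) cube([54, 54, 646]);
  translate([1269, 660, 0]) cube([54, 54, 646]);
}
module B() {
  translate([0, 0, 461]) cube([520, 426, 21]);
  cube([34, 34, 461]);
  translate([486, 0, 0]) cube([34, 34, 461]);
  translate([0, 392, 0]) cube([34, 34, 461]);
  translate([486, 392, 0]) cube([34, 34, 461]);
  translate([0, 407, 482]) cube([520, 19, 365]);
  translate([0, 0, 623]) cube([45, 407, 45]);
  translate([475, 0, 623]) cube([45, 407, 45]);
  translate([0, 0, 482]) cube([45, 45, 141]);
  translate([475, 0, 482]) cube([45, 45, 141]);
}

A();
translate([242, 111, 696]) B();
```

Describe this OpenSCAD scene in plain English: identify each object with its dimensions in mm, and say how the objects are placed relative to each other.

A is a table: top 1381 mm (x) × 772 mm (y), 50 mm thick, upper face at z = 696 mm, on four 54×54 mm square legs, each inset 58 mm from the nearest pair of top edges, running from z = 0 to the bottom of the top.

B is a chair: 520×426 mm seat, 21 mm thick, top at z = 482 mm, on four 34 mm square corner legs flush with the seat edges. A 19 mm thick backrest slab spans the full seat width, extending 365 mm above the seat top, its back face flush with the seat's +y edge. Two armrests of 45×45 mm section run along each side from the seat's front edge to the front of the backrest, top faces 186 mm above the seat top and outer faces flush with the seat's x-edges; a 45×45 mm post under the front of each armrest stands on the seat at the front corner.

The chair is on top of the table.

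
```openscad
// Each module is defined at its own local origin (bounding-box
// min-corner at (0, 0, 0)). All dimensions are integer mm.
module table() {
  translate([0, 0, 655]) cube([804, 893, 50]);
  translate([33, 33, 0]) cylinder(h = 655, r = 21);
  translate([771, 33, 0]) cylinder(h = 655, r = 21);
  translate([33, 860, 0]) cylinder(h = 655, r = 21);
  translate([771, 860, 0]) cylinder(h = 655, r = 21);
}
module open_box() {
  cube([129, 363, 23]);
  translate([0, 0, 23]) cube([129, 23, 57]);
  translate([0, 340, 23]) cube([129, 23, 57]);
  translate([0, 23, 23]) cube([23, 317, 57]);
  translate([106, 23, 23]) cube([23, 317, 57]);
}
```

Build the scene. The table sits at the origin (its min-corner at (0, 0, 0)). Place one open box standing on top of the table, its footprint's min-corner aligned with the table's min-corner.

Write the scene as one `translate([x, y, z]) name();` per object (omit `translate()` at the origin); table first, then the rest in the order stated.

table();
translate([0, 0, 705]) open_box();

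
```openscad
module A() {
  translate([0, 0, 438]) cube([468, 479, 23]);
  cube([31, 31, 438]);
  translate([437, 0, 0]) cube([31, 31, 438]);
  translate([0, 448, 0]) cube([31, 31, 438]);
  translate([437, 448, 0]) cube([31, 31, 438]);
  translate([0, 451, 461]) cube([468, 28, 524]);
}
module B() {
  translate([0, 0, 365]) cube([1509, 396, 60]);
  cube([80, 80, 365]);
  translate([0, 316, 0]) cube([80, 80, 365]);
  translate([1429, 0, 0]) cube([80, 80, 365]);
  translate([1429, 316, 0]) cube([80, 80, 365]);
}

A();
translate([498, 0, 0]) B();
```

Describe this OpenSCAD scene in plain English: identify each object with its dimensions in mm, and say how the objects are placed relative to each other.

A is a chair: 468×479 mm seat, 23 mm thick, top at z = 461 mm, on four 31 mm square corner legs flush with the seat edges. A 28 mm thick backrest slab spans the full seat width, extending 524 mm above the seat top, its back face flush with the seat's +y edge.

B is a bench: a 1509×396 mm seat slab, 60 mm thick, top at z = 425 mm, on four 80×80 mm square legs flush with the seat corners and standing on z = 0.

The bench is on the floor beside the chair on its +x side.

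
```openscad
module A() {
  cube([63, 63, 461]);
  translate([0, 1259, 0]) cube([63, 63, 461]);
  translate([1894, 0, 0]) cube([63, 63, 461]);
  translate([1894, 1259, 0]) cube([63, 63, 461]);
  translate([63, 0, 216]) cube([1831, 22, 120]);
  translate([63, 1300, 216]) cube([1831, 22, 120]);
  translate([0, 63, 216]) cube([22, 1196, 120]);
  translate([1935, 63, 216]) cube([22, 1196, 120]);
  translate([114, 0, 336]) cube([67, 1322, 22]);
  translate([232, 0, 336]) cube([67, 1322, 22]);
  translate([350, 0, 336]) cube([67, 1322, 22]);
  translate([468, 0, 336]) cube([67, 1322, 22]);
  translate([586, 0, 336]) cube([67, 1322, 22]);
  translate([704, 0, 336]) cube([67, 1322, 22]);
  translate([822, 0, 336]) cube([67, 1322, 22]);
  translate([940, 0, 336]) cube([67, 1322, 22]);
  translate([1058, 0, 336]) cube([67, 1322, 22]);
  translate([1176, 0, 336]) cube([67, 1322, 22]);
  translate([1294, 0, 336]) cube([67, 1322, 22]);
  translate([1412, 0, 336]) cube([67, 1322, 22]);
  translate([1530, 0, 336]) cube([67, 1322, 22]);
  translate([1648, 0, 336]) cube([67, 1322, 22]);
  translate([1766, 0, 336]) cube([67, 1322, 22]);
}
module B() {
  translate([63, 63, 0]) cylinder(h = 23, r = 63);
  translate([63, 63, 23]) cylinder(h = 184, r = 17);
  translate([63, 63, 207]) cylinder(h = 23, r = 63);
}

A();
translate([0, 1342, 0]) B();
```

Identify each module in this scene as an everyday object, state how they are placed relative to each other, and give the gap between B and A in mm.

The spool's nearest face is 20 mm from the bed frame's +y face.

A is a bed frame. B is a spool. The spool is on the floor beside the bed frame on its +y side. The gap between the spool and the bed frame is 20 mm.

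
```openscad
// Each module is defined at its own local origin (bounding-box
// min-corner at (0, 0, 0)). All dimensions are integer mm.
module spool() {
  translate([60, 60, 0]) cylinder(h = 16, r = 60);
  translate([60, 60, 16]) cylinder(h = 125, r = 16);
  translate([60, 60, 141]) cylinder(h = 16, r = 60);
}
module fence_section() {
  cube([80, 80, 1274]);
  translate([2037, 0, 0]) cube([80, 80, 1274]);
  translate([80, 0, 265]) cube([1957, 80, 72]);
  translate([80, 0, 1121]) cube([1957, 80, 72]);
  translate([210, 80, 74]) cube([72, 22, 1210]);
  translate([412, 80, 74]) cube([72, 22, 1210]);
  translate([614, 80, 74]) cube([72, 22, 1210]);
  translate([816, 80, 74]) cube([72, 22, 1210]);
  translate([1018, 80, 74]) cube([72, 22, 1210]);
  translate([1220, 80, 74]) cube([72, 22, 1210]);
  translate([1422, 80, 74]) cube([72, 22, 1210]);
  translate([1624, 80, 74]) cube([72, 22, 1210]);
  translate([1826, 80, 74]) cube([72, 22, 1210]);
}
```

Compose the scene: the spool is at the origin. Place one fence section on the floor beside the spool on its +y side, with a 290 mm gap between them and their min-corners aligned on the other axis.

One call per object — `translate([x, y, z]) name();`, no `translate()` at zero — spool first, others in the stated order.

spool();
translate([0, 410, 0]) fence_section();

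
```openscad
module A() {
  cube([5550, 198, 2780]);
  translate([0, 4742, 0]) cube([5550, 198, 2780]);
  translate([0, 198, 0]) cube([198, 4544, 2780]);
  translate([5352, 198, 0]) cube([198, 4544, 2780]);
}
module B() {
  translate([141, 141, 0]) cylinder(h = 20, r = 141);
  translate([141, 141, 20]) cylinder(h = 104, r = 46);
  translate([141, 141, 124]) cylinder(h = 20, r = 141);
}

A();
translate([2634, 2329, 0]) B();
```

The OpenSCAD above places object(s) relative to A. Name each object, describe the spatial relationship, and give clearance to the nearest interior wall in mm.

Clearances: x = 2436, y = 2131; minimum 2131 mm.

A is a house frame. B is a spool. The spool sits inside the house frame, centred. The clearance to the nearest interior wall is 2131 mm.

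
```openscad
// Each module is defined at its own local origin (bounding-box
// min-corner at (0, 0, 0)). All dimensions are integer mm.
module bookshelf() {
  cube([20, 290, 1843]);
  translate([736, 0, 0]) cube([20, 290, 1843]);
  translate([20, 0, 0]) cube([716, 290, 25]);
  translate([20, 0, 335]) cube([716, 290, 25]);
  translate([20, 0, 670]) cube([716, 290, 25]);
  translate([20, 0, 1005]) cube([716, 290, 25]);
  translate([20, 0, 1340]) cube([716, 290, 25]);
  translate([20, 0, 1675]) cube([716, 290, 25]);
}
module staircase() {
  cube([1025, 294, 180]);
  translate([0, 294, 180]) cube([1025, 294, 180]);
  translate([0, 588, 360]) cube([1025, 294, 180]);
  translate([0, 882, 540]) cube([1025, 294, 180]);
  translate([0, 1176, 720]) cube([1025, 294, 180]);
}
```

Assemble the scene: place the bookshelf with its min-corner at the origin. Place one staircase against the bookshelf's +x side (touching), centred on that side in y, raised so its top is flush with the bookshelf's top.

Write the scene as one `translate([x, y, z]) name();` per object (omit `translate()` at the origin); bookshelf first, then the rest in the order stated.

bookshelf();
translate([756, -590, 943]) staircase();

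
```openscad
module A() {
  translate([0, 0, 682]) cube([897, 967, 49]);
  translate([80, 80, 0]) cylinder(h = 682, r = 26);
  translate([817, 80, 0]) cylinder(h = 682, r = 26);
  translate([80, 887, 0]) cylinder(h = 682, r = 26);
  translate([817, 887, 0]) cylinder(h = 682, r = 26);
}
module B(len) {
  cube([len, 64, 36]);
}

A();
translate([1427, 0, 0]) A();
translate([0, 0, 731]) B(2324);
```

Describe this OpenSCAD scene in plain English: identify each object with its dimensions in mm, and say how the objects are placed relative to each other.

A is a table with a 897×967 mm rectangular top, 49 mm thick, top surface at z = 731 mm, supported by four round legs of 52 mm diameter, each leg's bounding box inset 54 mm from the nearest pair of top edges, running from the floor.

B is a rectangular beam 2324 mm long (x), 64 mm deep (y), 36 mm thick (z).

The beam spans the tops of two tables placed 530 mm apart, resting at z = 731 mm.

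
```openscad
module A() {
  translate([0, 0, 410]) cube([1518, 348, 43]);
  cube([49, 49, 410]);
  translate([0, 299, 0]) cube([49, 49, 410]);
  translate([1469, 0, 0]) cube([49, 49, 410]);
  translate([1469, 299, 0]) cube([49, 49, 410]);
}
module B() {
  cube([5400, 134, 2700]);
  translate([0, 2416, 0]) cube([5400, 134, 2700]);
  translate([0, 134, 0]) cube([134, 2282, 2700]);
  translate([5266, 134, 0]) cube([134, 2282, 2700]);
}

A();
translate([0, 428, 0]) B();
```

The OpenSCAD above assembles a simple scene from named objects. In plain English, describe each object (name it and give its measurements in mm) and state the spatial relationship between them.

A is a bench: a 1518×348 mm seat slab, 43 mm thick, top at z = 453 mm, on four 49×49 mm square legs flush with the seat corners and standing on z = 0.

B is the wall frame of a small rectangular building: four walls, each 2700 mm tall and 134 mm thick, enclosing a footprint 5400 mm (x) by 2550 mm (y) outside-to-outside, with no floor or roof. The front and back walls (the −y and +y sides) span the full width; the two side walls fit between them.

The house frame is on the floor beside the bench on its +y side.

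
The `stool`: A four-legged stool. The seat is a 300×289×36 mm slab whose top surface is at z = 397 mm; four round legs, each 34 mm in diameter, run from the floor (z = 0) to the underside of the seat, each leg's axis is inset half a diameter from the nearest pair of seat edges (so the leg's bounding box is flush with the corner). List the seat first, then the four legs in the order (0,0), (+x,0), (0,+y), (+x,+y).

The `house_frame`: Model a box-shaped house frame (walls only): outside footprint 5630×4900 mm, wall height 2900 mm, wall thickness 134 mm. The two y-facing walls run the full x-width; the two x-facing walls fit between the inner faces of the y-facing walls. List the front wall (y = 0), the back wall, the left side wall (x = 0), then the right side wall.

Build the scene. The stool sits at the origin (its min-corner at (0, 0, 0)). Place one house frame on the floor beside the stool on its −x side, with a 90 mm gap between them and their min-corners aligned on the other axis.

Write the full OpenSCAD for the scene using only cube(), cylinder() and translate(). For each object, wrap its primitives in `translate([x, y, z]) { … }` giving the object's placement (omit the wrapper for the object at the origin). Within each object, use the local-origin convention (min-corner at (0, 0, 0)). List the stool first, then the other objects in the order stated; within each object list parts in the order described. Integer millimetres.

translate([0, 0, 361]) cube([300, 289, 36]);
translate([17, 17, 0]) cylinder(h = 361, r = 17);
translate([283, 17, 0]) cylinder(h = 361, r = 17);
translate([17, 272, 0]) cylinder(h = 361, r = 17);
translate([283, 272, 0]) cylinder(h = 361, r = 17);
translate([-5720, 0, 0]) {
  cube([5630, 134, 2900]);
  translate([0, 4766, 0]) cube([5630, 134, 2900]);
  translate([0, 134, 0]) cube([134, 4632, 2900]);
  translate([5496, 134, 0]) cube([134, 4632, 2900]);
}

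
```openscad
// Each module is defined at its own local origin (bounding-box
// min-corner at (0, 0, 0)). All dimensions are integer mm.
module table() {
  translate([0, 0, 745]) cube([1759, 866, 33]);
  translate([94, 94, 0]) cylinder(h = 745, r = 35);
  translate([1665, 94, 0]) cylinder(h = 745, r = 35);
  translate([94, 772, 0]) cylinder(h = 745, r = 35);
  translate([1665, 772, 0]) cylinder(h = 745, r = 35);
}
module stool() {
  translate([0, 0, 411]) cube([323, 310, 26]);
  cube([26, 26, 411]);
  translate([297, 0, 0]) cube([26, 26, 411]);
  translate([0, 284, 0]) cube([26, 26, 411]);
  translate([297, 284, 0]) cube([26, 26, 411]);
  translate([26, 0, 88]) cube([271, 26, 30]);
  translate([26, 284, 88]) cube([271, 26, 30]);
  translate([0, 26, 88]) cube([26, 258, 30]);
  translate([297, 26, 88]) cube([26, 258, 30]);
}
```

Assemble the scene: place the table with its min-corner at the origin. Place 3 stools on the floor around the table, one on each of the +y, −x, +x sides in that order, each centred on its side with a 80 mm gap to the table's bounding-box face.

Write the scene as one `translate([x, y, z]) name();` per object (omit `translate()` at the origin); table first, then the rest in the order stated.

table();
translate([718, 946, 0]) stool();
translate([-403, 278, 0]) stool();
translate([1839, 278, 0]) stool();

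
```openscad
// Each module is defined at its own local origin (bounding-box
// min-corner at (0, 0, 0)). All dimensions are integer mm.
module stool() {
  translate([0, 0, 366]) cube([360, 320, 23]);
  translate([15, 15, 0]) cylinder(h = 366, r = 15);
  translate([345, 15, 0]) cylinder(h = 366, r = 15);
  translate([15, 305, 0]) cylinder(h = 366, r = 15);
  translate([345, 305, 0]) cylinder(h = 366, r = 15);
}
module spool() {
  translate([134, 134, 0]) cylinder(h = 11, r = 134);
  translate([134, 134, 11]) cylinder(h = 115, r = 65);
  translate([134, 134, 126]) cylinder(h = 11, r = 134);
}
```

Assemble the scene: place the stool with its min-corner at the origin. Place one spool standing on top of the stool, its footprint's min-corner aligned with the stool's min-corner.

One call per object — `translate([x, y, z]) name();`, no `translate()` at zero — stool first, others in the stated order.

stool();
translate([0, 0, 389]) spool();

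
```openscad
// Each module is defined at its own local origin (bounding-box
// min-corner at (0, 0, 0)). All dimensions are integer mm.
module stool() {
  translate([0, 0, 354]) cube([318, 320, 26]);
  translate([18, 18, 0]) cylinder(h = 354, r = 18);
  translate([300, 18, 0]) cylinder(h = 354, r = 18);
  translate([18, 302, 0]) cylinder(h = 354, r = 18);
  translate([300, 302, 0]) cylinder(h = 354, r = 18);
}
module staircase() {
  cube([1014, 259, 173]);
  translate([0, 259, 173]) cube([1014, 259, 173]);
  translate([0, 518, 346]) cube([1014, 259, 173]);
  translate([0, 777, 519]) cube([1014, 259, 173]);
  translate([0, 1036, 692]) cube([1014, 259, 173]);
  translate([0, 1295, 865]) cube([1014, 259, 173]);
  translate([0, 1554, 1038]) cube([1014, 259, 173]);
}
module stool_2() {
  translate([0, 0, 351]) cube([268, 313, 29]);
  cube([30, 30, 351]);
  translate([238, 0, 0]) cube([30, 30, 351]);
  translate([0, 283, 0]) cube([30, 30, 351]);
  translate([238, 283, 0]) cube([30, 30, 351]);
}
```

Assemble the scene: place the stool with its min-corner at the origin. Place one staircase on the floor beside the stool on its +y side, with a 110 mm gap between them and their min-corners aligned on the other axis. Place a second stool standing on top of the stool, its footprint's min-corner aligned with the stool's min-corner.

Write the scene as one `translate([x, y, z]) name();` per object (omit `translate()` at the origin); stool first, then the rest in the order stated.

stool();
translate([0, 430, 0]) staircase();
translate([0, 0, 380]) stool_2();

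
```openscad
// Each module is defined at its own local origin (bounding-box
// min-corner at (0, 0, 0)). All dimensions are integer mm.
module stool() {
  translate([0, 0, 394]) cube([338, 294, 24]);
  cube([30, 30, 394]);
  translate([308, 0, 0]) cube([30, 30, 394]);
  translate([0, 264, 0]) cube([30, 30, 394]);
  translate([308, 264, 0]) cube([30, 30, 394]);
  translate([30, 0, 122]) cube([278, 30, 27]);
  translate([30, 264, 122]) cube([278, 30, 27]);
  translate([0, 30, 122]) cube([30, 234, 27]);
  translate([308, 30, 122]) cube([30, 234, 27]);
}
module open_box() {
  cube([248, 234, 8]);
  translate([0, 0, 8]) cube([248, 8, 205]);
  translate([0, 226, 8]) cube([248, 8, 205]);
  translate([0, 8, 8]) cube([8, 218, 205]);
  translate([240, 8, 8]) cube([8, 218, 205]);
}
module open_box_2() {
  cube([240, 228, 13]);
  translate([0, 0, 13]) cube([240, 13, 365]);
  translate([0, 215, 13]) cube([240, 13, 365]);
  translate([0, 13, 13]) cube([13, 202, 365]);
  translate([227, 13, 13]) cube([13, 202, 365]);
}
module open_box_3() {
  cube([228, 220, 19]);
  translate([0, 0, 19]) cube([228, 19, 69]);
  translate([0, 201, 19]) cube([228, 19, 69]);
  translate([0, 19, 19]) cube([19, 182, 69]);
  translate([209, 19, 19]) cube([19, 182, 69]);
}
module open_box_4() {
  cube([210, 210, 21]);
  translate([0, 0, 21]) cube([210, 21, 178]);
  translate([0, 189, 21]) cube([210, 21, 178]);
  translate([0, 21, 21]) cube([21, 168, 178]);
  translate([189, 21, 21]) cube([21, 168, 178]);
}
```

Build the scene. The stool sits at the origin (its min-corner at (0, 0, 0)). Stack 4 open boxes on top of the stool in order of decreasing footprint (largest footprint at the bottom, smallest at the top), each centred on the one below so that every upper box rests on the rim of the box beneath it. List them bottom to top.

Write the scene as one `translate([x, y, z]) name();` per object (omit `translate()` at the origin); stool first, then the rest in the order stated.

stool();
translate([45, 30, 418]) open_box();
translate([49, 33, 631]) open_box_2();
translate([55, 37, 1009]) open_box_3();
translate([64, 42, 1097]) open_box_4();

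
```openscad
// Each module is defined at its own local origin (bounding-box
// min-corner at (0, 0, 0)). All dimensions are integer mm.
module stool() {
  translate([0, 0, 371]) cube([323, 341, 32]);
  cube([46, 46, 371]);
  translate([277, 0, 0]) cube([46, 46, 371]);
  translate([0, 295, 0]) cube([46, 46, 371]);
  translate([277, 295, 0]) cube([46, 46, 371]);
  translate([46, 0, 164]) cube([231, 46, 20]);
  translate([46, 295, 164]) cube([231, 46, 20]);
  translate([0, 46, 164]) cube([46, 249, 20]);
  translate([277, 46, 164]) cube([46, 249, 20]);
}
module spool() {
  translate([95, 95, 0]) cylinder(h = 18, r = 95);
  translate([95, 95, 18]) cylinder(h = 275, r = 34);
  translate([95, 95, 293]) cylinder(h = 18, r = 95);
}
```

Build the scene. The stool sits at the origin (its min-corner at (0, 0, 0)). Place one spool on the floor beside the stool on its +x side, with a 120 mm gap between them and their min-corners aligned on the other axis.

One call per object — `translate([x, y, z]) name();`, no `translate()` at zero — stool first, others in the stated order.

stool();
translate([443, 0, 0]) spool();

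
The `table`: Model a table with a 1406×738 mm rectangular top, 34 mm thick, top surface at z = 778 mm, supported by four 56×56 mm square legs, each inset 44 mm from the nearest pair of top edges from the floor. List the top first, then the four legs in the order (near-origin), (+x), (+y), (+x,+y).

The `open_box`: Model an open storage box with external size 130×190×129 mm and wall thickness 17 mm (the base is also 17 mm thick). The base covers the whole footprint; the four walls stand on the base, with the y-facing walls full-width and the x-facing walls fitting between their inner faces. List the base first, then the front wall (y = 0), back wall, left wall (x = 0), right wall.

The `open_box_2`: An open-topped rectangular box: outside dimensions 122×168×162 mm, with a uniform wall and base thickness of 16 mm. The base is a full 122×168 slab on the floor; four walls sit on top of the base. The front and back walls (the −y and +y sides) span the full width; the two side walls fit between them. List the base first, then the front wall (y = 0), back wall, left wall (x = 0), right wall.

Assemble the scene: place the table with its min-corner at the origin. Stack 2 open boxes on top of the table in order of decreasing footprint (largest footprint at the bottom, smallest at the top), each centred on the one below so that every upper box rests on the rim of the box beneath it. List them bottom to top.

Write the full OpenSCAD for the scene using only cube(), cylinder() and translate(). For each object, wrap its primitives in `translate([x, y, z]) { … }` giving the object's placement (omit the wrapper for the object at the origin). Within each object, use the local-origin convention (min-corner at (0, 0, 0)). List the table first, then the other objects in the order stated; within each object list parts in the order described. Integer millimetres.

translate([0, 0, 744]) cube([1406, 738, 34]);
translate([44, 44, 0]) cube([56, 56, 744]);
translate([1306, 44, 0]) cube([56, 56, 744]);
translate([44, 638, 0]) cube([56, 56, 744]);
translate([1306, 638, 0]) cube([56, 56, 744]);
translate([638, 274, 778]) {
  cube([130, 190, 17]);
  translate([0, 0, 17]) cube([130, 17, 112]);
  translate([0, 173, 17]) cube([130, 17, 112]);
  translate([0, 17, 17]) cube([17, 156, 112]);
  translate([113, 17, 17]) cube([17, 156, 112]);
}
translate([642, 285, 907]) {
  cube([122, 168, 16]);
  translate([0, 0, 16]) cube([122, 16, 146]);
  translate([0, 152, 16]) cube([122, 16, 146]);
  translate([0, 16, 16]) cube([16, 136, 146]);
  translate([106, 16, 16]) cube([16, 136, 146]);
}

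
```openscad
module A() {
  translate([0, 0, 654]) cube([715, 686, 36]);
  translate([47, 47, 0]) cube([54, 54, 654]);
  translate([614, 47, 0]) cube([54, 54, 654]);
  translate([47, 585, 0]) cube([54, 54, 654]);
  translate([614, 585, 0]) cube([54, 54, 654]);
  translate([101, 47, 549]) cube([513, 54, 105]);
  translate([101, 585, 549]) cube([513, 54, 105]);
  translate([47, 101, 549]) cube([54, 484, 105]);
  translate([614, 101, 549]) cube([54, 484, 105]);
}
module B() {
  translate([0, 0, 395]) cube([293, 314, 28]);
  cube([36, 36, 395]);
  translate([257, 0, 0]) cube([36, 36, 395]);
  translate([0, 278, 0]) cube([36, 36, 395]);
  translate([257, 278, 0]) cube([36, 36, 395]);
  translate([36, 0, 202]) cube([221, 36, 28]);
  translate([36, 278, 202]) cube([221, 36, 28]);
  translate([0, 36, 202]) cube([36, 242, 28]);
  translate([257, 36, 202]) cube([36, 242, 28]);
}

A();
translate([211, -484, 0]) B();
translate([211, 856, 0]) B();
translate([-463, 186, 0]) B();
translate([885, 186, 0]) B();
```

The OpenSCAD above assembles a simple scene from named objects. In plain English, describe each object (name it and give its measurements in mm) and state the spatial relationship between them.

A is a table: top 715 mm (x) × 686 mm (y), 36 mm thick, upper face at z = 690 mm, on four 54×54 mm square legs, each inset 47 mm from the nearest pair of top edges, running from z = 0 to the bottom of the top. Four apron rails, 54 mm thick and 105 mm tall, run between adjacent legs with their top edges flush with the underside of the top and their outer faces flush with the legs' outer faces.

B is a simple wooden stool: a rectangular seat 293 mm (x) by 314 mm (y), 28 mm thick, top face at z = 423 mm, on four square legs, each 36×36 mm in cross-section. The legs rest on z = 0, each flush with a corner of the seat. Four stretchers, 36 mm wide and 28 mm tall, connect adjacent legs with their undersides at z = 202 mm, each running between the inner faces of the legs it joins and aligned with the legs' outer faces on the other axis.

Four stools sit around the table at the −y, +y, −x, +x sides.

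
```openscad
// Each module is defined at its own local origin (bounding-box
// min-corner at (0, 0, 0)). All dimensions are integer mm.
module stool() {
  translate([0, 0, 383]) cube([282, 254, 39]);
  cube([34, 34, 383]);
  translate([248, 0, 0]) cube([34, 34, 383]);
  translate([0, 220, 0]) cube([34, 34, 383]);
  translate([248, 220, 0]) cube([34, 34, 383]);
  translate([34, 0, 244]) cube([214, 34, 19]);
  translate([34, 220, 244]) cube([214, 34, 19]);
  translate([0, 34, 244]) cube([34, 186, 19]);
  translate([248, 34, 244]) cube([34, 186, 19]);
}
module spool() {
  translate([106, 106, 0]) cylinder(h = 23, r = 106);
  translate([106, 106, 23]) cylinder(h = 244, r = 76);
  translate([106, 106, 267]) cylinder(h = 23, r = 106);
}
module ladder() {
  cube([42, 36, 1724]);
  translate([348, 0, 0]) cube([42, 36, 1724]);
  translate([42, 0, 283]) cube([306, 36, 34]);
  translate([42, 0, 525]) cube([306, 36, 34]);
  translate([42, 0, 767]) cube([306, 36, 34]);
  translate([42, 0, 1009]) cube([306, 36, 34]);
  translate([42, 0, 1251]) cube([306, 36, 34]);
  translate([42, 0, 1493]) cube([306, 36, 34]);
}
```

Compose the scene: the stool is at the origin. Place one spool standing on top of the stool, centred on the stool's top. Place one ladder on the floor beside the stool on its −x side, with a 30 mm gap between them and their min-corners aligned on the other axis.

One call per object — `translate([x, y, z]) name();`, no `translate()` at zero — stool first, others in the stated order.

stool();
translate([35, 21, 422]) spool();
translate([-420, 0, 0]) ladder();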